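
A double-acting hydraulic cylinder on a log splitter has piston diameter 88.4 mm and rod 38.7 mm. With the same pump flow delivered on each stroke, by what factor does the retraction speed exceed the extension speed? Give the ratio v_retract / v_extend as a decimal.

v_ret/v_ext ≈ 1.24

Cap-side area A_cap = π/4 × (88.4 mm)² = 6138 mm^2
Rod-side annular area A_ann = π/4 × (88.4² − 38.7²) = 4961 mm^2
For equal Q, v ∝ 1/A, so v_ret/v_ext = A_cap/A_ann.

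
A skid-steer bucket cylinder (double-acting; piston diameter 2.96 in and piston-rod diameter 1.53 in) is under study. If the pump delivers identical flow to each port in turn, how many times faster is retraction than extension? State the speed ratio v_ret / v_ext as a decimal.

Cap-side area A_cap = π/4 × (2.96 in)² = 6.881 in^2
Rod-side annular area A_ann = π/4 × (2.96² − 1.53²) = 5.043 in^2
For equal Q, v ∝ 1/A, so v_ret/v_ext = A_cap/A_ann.

v_ret/v_ext ≈ 1.36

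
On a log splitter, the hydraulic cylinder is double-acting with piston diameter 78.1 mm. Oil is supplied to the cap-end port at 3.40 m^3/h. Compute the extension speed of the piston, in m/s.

Cap-side area A_cap = π/4 × (78.1 mm)² = 4791 mm^2
v = Q / A

v ≈ 0.197 m/s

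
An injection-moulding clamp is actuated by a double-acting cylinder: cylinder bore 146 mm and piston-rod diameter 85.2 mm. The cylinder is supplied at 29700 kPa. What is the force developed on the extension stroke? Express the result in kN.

F ≈ 497 kN

Cap-side area A_cap = π/4 × (146 mm)² = 16740 mm^2
F = P × A_cap = 29700 kPa × A_cap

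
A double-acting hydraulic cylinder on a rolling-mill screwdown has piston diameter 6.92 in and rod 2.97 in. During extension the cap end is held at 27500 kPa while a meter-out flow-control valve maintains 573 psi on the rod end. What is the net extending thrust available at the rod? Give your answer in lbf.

Cap-side area A_cap = π/4 × (6.92 in)² = 37.61 in^2
Rod-side annular area A_ann = π/4 × (6.92² − 2.97²) = 30.68 in^2
Net thrust = P_cap·A_cap − P_rod·A_ann = 1.500e5 lbf − 17580 lbf

F ≈ 1.32e5 lbf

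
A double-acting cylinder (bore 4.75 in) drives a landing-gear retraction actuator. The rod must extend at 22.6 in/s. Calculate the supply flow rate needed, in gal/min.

Q ≈ 104 gal/min

Cap-side area A_cap = π/4 × (4.75 in)² = 17.72 in^2
Q = A × v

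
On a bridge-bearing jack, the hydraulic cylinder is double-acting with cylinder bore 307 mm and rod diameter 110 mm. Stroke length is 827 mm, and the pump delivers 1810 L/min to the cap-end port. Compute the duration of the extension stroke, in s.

t ≈ 2.03 s

Cap-side area A_cap = π/4 × (307 mm)² = 74020 mm^2
Swept volume V = A × L; t = V / Q = A·L / Q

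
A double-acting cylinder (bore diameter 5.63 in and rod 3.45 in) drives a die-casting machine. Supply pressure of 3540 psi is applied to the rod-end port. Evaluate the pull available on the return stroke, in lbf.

Rod-side annular area A_ann = π/4 × (5.63² − 3.45²) = 15.55 in^2
On retraction the pressure acts on the annular area (bore minus rod).
F = P × A_ann

F ≈ 55000 lbf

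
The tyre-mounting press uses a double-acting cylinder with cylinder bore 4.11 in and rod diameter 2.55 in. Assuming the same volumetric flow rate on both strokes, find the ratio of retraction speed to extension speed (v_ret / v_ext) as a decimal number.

v_ret/v_ext ≈ 1.63

Cap-side area A_cap = π/4 × (4.11 in)² = 13.27 in^2
Rod-side annular area A_ann = π/4 × (4.11² − 2.55²) = 8.160 in^2
For equal Q, v ∝ 1/A, so v_ret/v_ext = A_cap/A_ann.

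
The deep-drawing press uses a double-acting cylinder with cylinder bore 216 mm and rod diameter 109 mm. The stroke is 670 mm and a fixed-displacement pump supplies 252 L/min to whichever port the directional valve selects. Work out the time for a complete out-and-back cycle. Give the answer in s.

t ≈ 10.2 s

Cap-side area A_cap = π/4 × (216 mm)² = 36640 mm^2
Rod-side annular area A_ann = π/4 × (216² − 109²) = 27310 mm^2
t_ext = A_cap·L/Q = 5.846 s
t_ret = A_ann·L/Q = 4.357 s
t_cycle = t_ext + t_ret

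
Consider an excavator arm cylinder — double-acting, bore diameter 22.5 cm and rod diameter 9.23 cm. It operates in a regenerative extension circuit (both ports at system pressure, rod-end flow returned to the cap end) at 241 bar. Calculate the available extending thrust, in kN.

F ≈ 161 kN

With equal pressure on both faces, forces on the annular region cancel; the net push is pressure × rod cross-section.
Rod cross-section A_rod = π/4 × (9.23 cm)² = 66.91 cm^2
F = P × A_rod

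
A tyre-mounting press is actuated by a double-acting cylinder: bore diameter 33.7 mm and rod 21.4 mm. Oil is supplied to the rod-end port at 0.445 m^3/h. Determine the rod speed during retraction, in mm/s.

Rod-side annular area A_ann = π/4 × (33.7² − 21.4²) = 532.3 mm^2
Flow into the rod-end port fills the annular volume.
v = Q / A

v ≈ 232 mm/s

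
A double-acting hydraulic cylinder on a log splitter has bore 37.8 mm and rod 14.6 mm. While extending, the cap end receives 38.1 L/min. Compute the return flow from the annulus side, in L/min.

Cap-side area A_cap = π/4 × (37.8 mm)² = 1122 mm^2
Rod-side annular area A_ann = π/4 × (37.8² − 14.6²) = 954.8 mm^2
Piston speed v = Q_in/A_cap; rod-end outflow Q_out = v × A_ann = Q_in × A_ann/A_cap.

Q_out ≈ 32.4 L/min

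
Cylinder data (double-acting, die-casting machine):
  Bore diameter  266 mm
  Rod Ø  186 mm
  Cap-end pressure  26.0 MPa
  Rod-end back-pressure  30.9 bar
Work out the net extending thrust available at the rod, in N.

Cap-side area A_cap = π/4 × (266 mm)² = 55570 mm^2
Rod-side annular area A_ann = π/4 × (266² − 186²) = 28400 mm^2
Net thrust = P_cap·A_cap − P_rod·A_ann = 1.445e6 N − 87760 N

F ≈ 1.36e6 N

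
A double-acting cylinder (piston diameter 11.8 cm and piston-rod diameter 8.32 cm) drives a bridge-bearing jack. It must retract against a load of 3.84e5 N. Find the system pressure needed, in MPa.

P ≈ 69.8 MPa

Rod-side annular area A_ann = π/4 × (11.8² − 8.32²) = 54.99 cm^2
Retraction: pressure acts on the annular area.
P = F / A = 3.84e5 N / A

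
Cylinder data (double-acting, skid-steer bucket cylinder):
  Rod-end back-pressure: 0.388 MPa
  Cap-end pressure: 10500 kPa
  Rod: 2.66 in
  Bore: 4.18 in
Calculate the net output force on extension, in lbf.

F ≈ 20400 lbf

Cap-side area A_cap = π/4 × (4.18 in)² = 13.72 in^2
Rod-side annular area A_ann = π/4 × (4.18² − 2.66²) = 8.166 in^2
Net thrust = P_cap·A_cap − P_rod·A_ann = 20900 lbf − 459.5 lbf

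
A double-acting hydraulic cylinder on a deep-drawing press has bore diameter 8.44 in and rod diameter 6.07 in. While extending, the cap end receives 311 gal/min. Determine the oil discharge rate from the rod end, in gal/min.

Cap-side area A_cap = π/4 × (8.44 in)² = 55.95 in^2
Rod-side annular area A_ann = π/4 × (8.44² − 6.07²) = 27.01 in^2
Piston speed v = Q_in/A_cap; rod-end outflow Q_out = v × A_ann = Q_in × A_ann/A_cap.

Q_out ≈ 150 gal/min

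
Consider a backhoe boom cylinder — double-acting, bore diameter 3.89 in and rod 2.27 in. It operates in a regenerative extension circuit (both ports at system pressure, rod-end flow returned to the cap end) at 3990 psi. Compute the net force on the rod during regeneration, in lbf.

F ≈ 16100 lbf

With equal pressure on both faces, forces on the annular region cancel; the net push is pressure × rod cross-section.
Rod cross-section A_rod = π/4 × (2.27 in)² = 4.047 in^2
F = P × A_rod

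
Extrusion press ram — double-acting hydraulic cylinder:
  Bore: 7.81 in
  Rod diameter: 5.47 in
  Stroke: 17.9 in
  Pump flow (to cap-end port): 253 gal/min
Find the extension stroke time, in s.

Cap-side area A_cap = π/4 × (7.81 in)² = 47.91 in^2
Swept volume V = A × L; t = V / Q = A·L / Q

t ≈ 0.880 s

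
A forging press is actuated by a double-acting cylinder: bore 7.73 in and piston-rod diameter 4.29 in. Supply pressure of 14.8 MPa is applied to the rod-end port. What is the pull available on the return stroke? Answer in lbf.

Rod-side annular area A_ann = π/4 × (7.73² − 4.29²) = 32.48 in^2
On retraction the pressure acts on the annular area (bore minus rod).
F = P × A_ann

F ≈ 69700 lbf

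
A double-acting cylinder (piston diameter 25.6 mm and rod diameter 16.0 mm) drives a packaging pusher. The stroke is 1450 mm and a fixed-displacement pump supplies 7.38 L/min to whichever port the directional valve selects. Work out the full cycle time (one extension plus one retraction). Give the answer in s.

t ≈ 9.77 s

Cap-side area A_cap = π/4 × (25.6 mm)² = 514.7 mm^2
Rod-side annular area A_ann = π/4 × (25.6² − 16.0²) = 313.7 mm^2
t_ext = A_cap·L/Q = 6.068 s
t_ret = A_ann·L/Q = 3.698 s
t_cycle = t_ext + t_ret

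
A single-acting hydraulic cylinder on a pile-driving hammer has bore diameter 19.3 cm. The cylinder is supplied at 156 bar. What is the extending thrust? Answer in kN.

Cap-side area A_cap = π/4 × (19.3 cm)² = 292.6 cm^2
F = P × A_cap = 156 bar × A_cap

F ≈ 456 kN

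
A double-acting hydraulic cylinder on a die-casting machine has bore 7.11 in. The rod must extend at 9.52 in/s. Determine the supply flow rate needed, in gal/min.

Cap-side area A_cap = π/4 × (7.11 in)² = 39.70 in^2
Q = A × v

Q ≈ 98.2 gal/min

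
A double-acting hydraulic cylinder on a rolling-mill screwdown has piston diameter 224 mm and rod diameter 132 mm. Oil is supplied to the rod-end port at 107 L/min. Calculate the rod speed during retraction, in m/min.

Rod-side annular area A_ann = π/4 × (224² − 132²) = 25720 mm^2
Flow into the rod-end port fills the annular volume.
v = Q / A

v ≈ 4.16 m/min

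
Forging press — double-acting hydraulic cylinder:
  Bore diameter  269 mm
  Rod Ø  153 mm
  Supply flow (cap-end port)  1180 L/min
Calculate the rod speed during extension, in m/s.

v ≈ 0.346 m/s

Cap-side area A_cap = π/4 × (269 mm)² = 56830 mm^2
v = Q / A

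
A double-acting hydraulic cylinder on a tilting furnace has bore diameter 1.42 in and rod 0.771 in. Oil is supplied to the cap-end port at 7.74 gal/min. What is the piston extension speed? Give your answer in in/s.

Cap-side area A_cap = π/4 × (1.42 in)² = 1.584 in^2
v = Q / A

v ≈ 18.8 in/s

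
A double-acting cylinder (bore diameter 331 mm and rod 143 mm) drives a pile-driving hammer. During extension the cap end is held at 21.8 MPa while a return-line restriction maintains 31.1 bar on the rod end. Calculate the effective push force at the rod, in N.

F ≈ 1.66e6 N

Cap-side area A_cap = π/4 × (331 mm)² = 86050 mm^2
Rod-side annular area A_ann = π/4 × (331² − 143²) = 69990 mm^2
Net thrust = P_cap·A_cap − P_rod·A_ann = 1.876e6 N − 2.177e5 N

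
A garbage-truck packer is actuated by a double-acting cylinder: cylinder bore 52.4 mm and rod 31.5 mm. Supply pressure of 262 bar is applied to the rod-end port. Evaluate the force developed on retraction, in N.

F ≈ 36100 N

Rod-side annular area A_ann = π/4 × (52.4² − 31.5²) = 1377 mm^2
On retraction the pressure acts on the annular area (bore minus rod).
F = P × A_ann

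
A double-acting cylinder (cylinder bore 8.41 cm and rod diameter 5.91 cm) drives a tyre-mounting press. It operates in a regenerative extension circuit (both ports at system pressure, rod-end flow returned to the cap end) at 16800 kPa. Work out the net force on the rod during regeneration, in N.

With equal pressure on both faces, forces on the annular region cancel; the net push is pressure × rod cross-section.
Rod cross-section A_rod = π/4 × (5.91 cm)² = 27.43 cm^2
F = P × A_rod

F ≈ 46100 N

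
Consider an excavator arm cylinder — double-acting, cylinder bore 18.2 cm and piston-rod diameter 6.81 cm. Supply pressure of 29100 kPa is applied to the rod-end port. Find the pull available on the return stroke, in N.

F ≈ 6.51e5 N

Rod-side annular area A_ann = π/4 × (18.2² − 6.81²) = 223.7 cm^2
On retraction the pressure acts on the annular area (bore minus rod).
F = P × A_ann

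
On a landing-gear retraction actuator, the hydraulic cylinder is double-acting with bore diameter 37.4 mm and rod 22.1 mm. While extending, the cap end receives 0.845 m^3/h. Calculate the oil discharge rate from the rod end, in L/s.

Cap-side area A_cap = π/4 × (37.4 mm)² = 1099 mm^2
Rod-side annular area A_ann = π/4 × (37.4² − 22.1²) = 715.0 mm^2
Piston speed v = Q_in/A_cap; rod-end outflow Q_out = v × A_ann = Q_in × A_ann/A_cap.

Q_out ≈ 0.153 L/s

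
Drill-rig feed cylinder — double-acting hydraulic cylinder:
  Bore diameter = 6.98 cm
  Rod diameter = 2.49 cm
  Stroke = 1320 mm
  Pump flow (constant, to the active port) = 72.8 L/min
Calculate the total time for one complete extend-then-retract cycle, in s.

t ≈ 7.80 s

Cap-side area A_cap = π/4 × (6.98 cm)² = 38.26 cm^2
Rod-side annular area A_ann = π/4 × (6.98² − 2.49²) = 33.40 cm^2
t_ext = A_cap·L/Q = 4.163 s
t_ret = A_ann·L/Q = 3.633 s
t_cycle = t_ext + t_ret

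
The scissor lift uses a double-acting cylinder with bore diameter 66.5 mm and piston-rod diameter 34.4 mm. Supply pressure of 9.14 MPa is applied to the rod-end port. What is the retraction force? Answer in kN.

Rod-side annular area A_ann = π/4 × (66.5² − 34.4²) = 2544 mm^2
On retraction the pressure acts on the annular area (bore minus rod).
F = P × A_ann

F ≈ 23.3 kN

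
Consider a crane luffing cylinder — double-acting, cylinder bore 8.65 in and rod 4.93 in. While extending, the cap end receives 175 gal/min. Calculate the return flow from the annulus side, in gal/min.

Cap-side area A_cap = π/4 × (8.65 in)² = 58.77 in^2
Rod-side annular area A_ann = π/4 × (8.65² − 4.93²) = 39.68 in^2
Piston speed v = Q_in/A_cap; rod-end outflow Q_out = v × A_ann = Q_in × A_ann/A_cap.

Q_out ≈ 118 gal/min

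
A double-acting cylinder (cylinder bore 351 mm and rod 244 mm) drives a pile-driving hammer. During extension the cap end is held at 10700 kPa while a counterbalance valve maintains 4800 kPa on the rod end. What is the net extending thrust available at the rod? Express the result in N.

F ≈ 7.95e5 N

Cap-side area A_cap = π/4 × (351 mm)² = 96760 mm^2
Rod-side annular area A_ann = π/4 × (351² − 244²) = 50000 mm^2
Net thrust = P_cap·A_cap − P_rod·A_ann = 1.035e6 N − 2.400e5 N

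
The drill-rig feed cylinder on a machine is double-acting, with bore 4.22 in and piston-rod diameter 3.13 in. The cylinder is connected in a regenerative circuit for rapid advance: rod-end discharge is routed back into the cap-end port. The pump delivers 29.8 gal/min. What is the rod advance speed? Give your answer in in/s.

In regeneration the rod-end outflow joins the pump flow into the cap end, so the net volume the pump must supply per unit advance equals the rod cross-section area.
Rod cross-section A_rod = π/4 × (3.13 in)² = 7.694 in^2
v = Q_pump / A_rod

v ≈ 14.9 in/s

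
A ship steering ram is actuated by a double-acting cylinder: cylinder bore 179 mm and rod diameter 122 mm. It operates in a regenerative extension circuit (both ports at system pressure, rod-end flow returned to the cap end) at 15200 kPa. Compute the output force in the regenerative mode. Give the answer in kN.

F ≈ 178 kN

With equal pressure on both faces, forces on the annular region cancel; the net push is pressure × rod cross-section.
Rod cross-section A_rod = π/4 × (122 mm)² = 11690 mm^2
F = P × A_rod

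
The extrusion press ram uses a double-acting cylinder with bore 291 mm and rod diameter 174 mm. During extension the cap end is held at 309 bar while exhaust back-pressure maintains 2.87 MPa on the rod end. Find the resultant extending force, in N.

F ≈ 1.93e6 N

Cap-side area A_cap = π/4 × (291 mm)² = 66510 mm^2
Rod-side annular area A_ann = π/4 × (291² − 174²) = 42730 mm^2
Net thrust = P_cap·A_cap − P_rod·A_ann = 2.055e6 N − 1.226e5 N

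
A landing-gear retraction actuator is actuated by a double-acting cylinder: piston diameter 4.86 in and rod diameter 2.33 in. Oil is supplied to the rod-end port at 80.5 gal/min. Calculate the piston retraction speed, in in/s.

v ≈ 21.7 in/s

Rod-side annular area A_ann = π/4 × (4.86² − 2.33²) = 14.29 in^2
Flow into the rod-end port fills the annular volume.
v = Q / A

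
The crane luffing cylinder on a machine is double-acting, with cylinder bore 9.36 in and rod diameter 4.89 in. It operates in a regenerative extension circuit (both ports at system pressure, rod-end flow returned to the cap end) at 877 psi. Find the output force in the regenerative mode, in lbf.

With equal pressure on both faces, forces on the annular region cancel; the net push is pressure × rod cross-section.
Rod cross-section A_rod = π/4 × (4.89 in)² = 18.78 in^2
F = P × A_rod

F ≈ 16500 lbf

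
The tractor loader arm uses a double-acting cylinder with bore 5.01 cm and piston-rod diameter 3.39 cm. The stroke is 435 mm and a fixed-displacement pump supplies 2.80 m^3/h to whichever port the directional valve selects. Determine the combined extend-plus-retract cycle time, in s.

Cap-side area A_cap = π/4 × (5.01 cm)² = 19.71 cm^2
Rod-side annular area A_ann = π/4 × (5.01² − 3.39²) = 10.69 cm^2
t_ext = A_cap·L/Q = 1.103 s
t_ret = A_ann·L/Q = 0.5977 s
t_cycle = t_ext + t_ret

t ≈ 1.70 s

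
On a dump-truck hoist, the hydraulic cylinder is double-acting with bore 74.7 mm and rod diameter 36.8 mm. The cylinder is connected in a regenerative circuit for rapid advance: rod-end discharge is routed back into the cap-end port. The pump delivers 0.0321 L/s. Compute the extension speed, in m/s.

In regeneration the rod-end outflow joins the pump flow into the cap end, so the net volume the pump must supply per unit advance equals the rod cross-section area.
Rod cross-section A_rod = π/4 × (36.8 mm)² = 1064 mm^2
v = Q_pump / A_rod

v ≈ 0.0302 m/s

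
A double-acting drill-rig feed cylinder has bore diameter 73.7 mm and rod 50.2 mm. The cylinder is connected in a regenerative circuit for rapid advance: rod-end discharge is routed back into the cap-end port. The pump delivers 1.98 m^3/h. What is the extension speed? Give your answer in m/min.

In regeneration the rod-end outflow joins the pump flow into the cap end, so the net volume the pump must supply per unit advance equals the rod cross-section area.
Rod cross-section A_rod = π/4 × (50.2 mm)² = 1979 mm^2
v = Q_pump / A_rod

v ≈ 16.7 m/min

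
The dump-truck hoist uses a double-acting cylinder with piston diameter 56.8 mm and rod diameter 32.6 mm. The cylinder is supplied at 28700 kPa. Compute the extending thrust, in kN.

F ≈ 72.7 kN

Cap-side area A_cap = π/4 × (56.8 mm)² = 2534 mm^2
F = P × A_cap = 28700 kPa × A_cap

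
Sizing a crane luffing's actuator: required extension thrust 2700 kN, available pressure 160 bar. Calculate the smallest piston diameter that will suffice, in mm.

Extension force acts on the full piston face: F = P × (π/4)D².
D = √(4F / (πP)) = √(4 × 2700 kN / (π × 160 bar))

D ≈ 464 mm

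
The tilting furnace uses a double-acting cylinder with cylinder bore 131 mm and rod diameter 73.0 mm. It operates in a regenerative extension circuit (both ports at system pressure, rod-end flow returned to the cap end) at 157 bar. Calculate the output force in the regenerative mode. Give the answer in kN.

With equal pressure on both faces, forces on the annular region cancel; the net push is pressure × rod cross-section.
Rod cross-section A_rod = π/4 × (73.0 mm)² = 4185 mm^2
F = P × A_rod

F ≈ 65.7 kN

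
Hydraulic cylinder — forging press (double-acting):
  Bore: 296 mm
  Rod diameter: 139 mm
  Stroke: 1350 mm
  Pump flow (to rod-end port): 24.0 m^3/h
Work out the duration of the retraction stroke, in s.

t ≈ 10.9 s

Rod-side annular area A_ann = π/4 × (296² − 139²) = 53640 mm^2
Swept volume V = A × L; t = V / Q = A·L / Q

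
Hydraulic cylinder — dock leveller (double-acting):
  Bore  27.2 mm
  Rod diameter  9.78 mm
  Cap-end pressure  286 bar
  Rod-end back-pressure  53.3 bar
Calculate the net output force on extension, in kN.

F ≈ 13.9 kN

Cap-side area A_cap = π/4 × (27.2 mm)² = 581.1 mm^2
Rod-side annular area A_ann = π/4 × (27.2² − 9.78²) = 505.9 mm^2
Net thrust = P_cap·A_cap − P_rod·A_ann = 16.62 kN − 2.697 kN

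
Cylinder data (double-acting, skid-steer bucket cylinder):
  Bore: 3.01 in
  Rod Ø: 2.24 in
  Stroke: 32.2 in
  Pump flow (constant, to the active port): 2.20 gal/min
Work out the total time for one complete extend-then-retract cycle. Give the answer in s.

t ≈ 39.1 s

Cap-side area A_cap = π/4 × (3.01 in)² = 7.116 in^2
Rod-side annular area A_ann = π/4 × (3.01² − 2.24²) = 3.175 in^2
t_ext = A_cap·L/Q = 27.05 s
t_ret = A_ann·L/Q = 12.07 s
t_cycle = t_ext + t_ret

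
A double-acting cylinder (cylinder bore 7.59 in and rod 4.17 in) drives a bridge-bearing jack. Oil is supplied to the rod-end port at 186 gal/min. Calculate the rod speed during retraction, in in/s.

v ≈ 22.7 in/s

Rod-side annular area A_ann = π/4 × (7.59² − 4.17²) = 31.59 in^2
Flow into the rod-end port fills the annular volume.
v = Q / A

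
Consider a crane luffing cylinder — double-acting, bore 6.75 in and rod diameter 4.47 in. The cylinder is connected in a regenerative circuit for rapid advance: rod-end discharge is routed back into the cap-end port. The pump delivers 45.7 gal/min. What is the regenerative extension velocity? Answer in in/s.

v ≈ 11.2 in/s

In regeneration the rod-end outflow joins the pump flow into the cap end, so the net volume the pump must supply per unit advance equals the rod cross-section area.
Rod cross-section A_rod = π/4 × (4.47 in)² = 15.69 in^2
v = Q_pump / A_rod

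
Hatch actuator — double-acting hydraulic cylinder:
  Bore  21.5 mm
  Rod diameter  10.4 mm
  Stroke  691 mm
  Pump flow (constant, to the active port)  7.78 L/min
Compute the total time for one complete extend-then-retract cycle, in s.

Cap-side area A_cap = π/4 × (21.5 mm)² = 363.1 mm^2
Rod-side annular area A_ann = π/4 × (21.5² − 10.4²) = 278.1 mm^2
t_ext = A_cap·L/Q = 1.935 s
t_ret = A_ann·L/Q = 1.482 s
t_cycle = t_ext + t_ret

t ≈ 3.42 s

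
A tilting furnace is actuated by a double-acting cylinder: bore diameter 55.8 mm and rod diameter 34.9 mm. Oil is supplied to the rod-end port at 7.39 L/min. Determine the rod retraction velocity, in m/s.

v ≈ 0.0827 m/s

Rod-side annular area A_ann = π/4 × (55.8² − 34.9²) = 1489 mm^2
Flow into the rod-end port fills the annular volume.
v = Q / A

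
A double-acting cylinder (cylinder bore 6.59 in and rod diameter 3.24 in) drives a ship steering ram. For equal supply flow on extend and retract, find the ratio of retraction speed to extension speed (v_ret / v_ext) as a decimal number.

Cap-side area A_cap = π/4 × (6.59 in)² = 34.11 in^2
Rod-side annular area A_ann = π/4 × (6.59² − 3.24²) = 25.86 in^2
For equal Q, v ∝ 1/A, so v_ret/v_ext = A_cap/A_ann.

v_ret/v_ext ≈ 1.32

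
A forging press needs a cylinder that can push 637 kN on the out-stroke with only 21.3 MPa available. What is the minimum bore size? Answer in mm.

D ≈ 195 mm

Extension force acts on the full piston face: F = P × (π/4)D².
D = √(4F / (πP)) = √(4 × 637 kN / (π × 21.3 MPa))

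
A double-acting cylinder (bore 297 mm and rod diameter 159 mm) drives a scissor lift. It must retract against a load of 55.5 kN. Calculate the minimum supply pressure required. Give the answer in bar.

Rod-side annular area A_ann = π/4 × (297² − 159²) = 49420 mm^2
Retraction: pressure acts on the annular area.
P = F / A = 55.5 kN / A

P ≈ 11.2 bar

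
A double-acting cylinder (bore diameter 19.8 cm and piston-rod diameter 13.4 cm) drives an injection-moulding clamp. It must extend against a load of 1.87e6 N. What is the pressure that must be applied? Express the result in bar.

Cap-side area A_cap = π/4 × (19.8 cm)² = 307.9 cm^2
P = F / A = 1.87e6 N / A

P ≈ 607 bar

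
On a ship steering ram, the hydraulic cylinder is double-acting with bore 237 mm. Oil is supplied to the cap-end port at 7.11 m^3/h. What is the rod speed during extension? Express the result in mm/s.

Cap-side area A_cap = π/4 × (237 mm)² = 44120 mm^2
v = Q / A

v ≈ 44.8 mm/s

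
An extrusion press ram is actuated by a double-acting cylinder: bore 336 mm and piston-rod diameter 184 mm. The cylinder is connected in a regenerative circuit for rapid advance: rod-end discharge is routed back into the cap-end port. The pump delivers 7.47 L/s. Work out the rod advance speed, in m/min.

v ≈ 16.9 m/min

In regeneration the rod-end outflow joins the pump flow into the cap end, so the net volume the pump must supply per unit advance equals the rod cross-section area.
Rod cross-section A_rod = π/4 × (184 mm)² = 26590 mm^2
v = Q_pump / A_rod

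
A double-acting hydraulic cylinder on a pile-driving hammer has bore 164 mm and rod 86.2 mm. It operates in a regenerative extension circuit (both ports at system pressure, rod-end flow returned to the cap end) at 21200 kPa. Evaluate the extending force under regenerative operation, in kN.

F ≈ 124 kN

With equal pressure on both faces, forces on the annular region cancel; the net push is pressure × rod cross-section.
Rod cross-section A_rod = π/4 × (86.2 mm)² = 5836 mm^2
F = P × A_rod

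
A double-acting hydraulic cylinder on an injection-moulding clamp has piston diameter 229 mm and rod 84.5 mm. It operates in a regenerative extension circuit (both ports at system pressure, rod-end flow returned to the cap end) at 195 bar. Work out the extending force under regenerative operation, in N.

With equal pressure on both faces, forces on the annular region cancel; the net push is pressure × rod cross-section.
Rod cross-section A_rod = π/4 × (84.5 mm)² = 5608 mm^2
F = P × A_rod

F ≈ 1.09e5 N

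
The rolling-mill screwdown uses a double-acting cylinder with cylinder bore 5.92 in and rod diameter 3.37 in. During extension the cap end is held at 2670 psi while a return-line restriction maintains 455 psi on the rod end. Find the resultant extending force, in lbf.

Cap-side area A_cap = π/4 × (5.92 in)² = 27.53 in^2
Rod-side annular area A_ann = π/4 × (5.92² − 3.37²) = 18.61 in^2
Net thrust = P_cap·A_cap − P_rod·A_ann = 73490 lbf − 8466 lbf

F ≈ 65000 lbf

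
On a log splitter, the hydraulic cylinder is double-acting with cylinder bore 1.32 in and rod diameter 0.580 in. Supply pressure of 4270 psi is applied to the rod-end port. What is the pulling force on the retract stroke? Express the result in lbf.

Rod-side annular area A_ann = π/4 × (1.32² − 0.580²) = 1.104 in^2
On retraction the pressure acts on the annular area (bore minus rod).
F = P × A_ann

F ≈ 4720 lbf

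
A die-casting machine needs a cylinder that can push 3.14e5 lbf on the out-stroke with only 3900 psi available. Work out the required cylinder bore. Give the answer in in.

D ≈ 10.1 in

Extension force acts on the full piston face: F = P × (π/4)D².
D = √(4F / (πP)) = √(4 × 3.14e5 lbf / (π × 3900 psi))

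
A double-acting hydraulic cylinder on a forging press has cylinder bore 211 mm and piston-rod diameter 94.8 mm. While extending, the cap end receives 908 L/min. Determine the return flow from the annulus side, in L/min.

Cap-side area A_cap = π/4 × (211 mm)² = 34970 mm^2
Rod-side annular area A_ann = π/4 × (211² − 94.8²) = 27910 mm^2
Piston speed v = Q_in/A_cap; rod-end outflow Q_out = v × A_ann = Q_in × A_ann/A_cap.

Q_out ≈ 725 L/min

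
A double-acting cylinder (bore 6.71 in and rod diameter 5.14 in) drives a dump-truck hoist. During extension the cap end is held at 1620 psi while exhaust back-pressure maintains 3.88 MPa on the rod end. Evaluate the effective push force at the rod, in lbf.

Cap-side area A_cap = π/4 × (6.71 in)² = 35.36 in^2
Rod-side annular area A_ann = π/4 × (6.71² − 5.14²) = 14.61 in^2
Net thrust = P_cap·A_cap − P_rod·A_ann = 57290 lbf − 8223 lbf

F ≈ 49100 lbf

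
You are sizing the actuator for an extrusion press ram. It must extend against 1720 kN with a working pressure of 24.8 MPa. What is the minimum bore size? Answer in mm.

D ≈ 297 mm

Extension force acts on the full piston face: F = P × (π/4)D².
D = √(4F / (πP)) = √(4 × 1720 kN / (π × 24.8 MPa))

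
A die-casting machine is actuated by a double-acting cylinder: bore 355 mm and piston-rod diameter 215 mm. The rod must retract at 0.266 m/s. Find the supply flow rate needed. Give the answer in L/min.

Rod-side annular area A_ann = π/4 × (355² − 215²) = 62670 mm^2
Q = A × v

Q ≈ 1000 L/min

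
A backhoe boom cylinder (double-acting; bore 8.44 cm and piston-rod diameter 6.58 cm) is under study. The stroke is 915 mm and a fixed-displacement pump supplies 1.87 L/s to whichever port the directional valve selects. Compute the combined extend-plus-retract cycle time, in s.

t ≈ 3.81 s

Cap-side area A_cap = π/4 × (8.44 cm)² = 55.95 cm^2
Rod-side annular area A_ann = π/4 × (8.44² − 6.58²) = 21.94 cm^2
t_ext = A_cap·L/Q = 2.738 s
t_ret = A_ann·L/Q = 1.074 s
t_cycle = t_ext + t_ret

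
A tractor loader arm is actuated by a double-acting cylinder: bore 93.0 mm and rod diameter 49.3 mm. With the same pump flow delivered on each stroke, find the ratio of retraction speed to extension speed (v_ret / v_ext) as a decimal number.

Cap-side area A_cap = π/4 × (93.0 mm)² = 6793 mm^2
Rod-side annular area A_ann = π/4 × (93.0² − 49.3²) = 4884 mm^2
For equal Q, v ∝ 1/A, so v_ret/v_ext = A_cap/A_ann.

v_ret/v_ext ≈ 1.39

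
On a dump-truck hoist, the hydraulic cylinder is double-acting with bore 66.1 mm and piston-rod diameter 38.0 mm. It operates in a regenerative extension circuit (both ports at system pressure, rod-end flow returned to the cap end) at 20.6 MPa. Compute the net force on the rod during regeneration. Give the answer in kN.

F ≈ 23.4 kN

With equal pressure on both faces, forces on the annular region cancel; the net push is pressure × rod cross-section.
Rod cross-section A_rod = π/4 × (38.0 mm)² = 1134 mm^2
F = P × A_rod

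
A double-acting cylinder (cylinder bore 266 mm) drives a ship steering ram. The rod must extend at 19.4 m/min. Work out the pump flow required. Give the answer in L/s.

Q ≈ 18.0 L/s

Cap-side area A_cap = π/4 × (266 mm)² = 55570 mm^2
Q = A × v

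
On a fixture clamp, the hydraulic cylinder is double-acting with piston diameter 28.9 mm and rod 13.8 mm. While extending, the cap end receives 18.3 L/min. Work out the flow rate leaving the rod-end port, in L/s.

Q_out ≈ 0.235 L/s

Cap-side area A_cap = π/4 × (28.9 mm)² = 656.0 mm^2
Rod-side annular area A_ann = π/4 × (28.9² − 13.8²) = 506.4 mm^2
Piston speed v = Q_in/A_cap; rod-end outflow Q_out = v × A_ann = Q_in × A_ann/A_cap.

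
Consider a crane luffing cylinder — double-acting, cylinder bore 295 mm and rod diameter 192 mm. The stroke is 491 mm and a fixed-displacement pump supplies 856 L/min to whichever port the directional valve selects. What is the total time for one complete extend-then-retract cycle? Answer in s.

Cap-side area A_cap = π/4 × (295 mm)² = 68350 mm^2
Rod-side annular area A_ann = π/4 × (295² − 192²) = 39400 mm^2
t_ext = A_cap·L/Q = 2.352 s
t_ret = A_ann·L/Q = 1.356 s
t_cycle = t_ext + t_ret

t ≈ 3.71 s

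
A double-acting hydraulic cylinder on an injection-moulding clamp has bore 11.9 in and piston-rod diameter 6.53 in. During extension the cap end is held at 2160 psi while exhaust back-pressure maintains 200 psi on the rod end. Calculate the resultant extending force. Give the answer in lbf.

Cap-side area A_cap = π/4 × (11.9 in)² = 111.2 in^2
Rod-side annular area A_ann = π/4 × (11.9² − 6.53²) = 77.73 in^2
Net thrust = P_cap·A_cap − P_rod·A_ann = 2.402e5 lbf − 15550 lbf

F ≈ 2.25e5 lbf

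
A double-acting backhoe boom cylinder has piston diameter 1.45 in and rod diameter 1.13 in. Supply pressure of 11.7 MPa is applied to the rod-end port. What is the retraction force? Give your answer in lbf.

Rod-side annular area A_ann = π/4 × (1.45² − 1.13²) = 0.6484 in^2
On retraction the pressure acts on the annular area (bore minus rod).
F = P × A_ann

F ≈ 1100 lbf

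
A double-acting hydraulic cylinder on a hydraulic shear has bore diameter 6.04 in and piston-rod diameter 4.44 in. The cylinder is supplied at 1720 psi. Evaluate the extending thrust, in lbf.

F ≈ 49300 lbf

Cap-side area A_cap = π/4 × (6.04 in)² = 28.65 in^2
F = P × A_cap = 1720 psi × A_cap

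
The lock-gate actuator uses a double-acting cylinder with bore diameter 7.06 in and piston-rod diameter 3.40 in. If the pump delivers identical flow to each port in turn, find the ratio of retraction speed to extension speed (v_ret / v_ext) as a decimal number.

v_ret/v_ext ≈ 1.30

Cap-side area A_cap = π/4 × (7.06 in)² = 39.15 in^2
Rod-side annular area A_ann = π/4 × (7.06² − 3.40²) = 30.07 in^2
For equal Q, v ∝ 1/A, so v_ret/v_ext = A_cap/A_ann.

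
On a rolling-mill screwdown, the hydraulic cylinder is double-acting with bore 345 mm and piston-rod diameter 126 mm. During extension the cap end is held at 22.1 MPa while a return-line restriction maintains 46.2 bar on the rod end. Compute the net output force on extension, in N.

Cap-side area A_cap = π/4 × (345 mm)² = 93480 mm^2
Rod-side annular area A_ann = π/4 × (345² − 126²) = 81010 mm^2
Net thrust = P_cap·A_cap − P_rod·A_ann = 2.066e6 N − 3.743e5 N

F ≈ 1.69e6 N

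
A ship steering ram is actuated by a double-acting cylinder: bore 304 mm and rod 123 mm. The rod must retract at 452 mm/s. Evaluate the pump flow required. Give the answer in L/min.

Q ≈ 1650 L/min

Rod-side annular area A_ann = π/4 × (304² − 123²) = 60700 mm^2
Q = A × v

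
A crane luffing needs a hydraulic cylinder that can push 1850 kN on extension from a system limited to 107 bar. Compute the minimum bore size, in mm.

Extension force acts on the full piston face: F = P × (π/4)D².
D = √(4F / (πP)) = √(4 × 1850 kN / (π × 107 bar))

D ≈ 469 mm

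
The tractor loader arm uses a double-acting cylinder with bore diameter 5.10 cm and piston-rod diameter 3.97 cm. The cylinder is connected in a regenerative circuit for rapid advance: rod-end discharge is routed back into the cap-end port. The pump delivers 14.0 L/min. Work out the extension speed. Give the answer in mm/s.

v ≈ 188 mm/s

In regeneration the rod-end outflow joins the pump flow into the cap end, so the net volume the pump must supply per unit advance equals the rod cross-section area.
Rod cross-section A_rod = π/4 × (3.97 cm)² = 12.38 cm^2
v = Q_pump / A_rod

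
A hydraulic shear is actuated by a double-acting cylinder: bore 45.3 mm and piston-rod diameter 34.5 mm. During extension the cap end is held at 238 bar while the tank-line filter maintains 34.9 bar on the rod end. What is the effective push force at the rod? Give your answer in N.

F ≈ 36000 N

Cap-side area A_cap = π/4 × (45.3 mm)² = 1612 mm^2
Rod-side annular area A_ann = π/4 × (45.3² − 34.5²) = 676.9 mm^2
Net thrust = P_cap·A_cap − P_rod·A_ann = 38360 N − 2362 N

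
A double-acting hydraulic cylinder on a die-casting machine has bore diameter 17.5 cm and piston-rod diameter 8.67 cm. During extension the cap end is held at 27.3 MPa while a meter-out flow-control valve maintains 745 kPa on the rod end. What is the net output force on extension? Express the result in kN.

Cap-side area A_cap = π/4 × (17.5 cm)² = 240.5 cm^2
Rod-side annular area A_ann = π/4 × (17.5² − 8.67²) = 181.5 cm^2
Net thrust = P_cap·A_cap − P_rod·A_ann = 656.6 kN − 13.52 kN

F ≈ 643 kN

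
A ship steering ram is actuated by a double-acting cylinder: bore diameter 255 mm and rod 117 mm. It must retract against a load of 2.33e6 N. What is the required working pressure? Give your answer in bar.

P ≈ 578 bar

Rod-side annular area A_ann = π/4 × (255² − 117²) = 40320 mm^2
Retraction: pressure acts on the annular area.
P = F / A = 2.33e6 N / A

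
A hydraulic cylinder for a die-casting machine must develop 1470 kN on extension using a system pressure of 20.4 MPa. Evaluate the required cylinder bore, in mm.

D ≈ 303 mm

Extension force acts on the full piston face: F = P × (π/4)D².
D = √(4F / (πP)) = √(4 × 1470 kN / (π × 20.4 MPa))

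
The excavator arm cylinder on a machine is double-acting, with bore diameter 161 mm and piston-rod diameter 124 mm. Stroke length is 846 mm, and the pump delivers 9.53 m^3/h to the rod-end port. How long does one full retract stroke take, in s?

t ≈ 2.65 s

Rod-side annular area A_ann = π/4 × (161² − 124²) = 8282 mm^2
Swept volume V = A × L; t = V / Q = A·L / Q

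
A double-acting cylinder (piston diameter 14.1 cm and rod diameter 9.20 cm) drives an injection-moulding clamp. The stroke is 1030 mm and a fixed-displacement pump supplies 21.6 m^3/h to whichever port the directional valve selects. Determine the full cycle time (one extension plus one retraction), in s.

t ≈ 4.22 s

Cap-side area A_cap = π/4 × (14.1 cm)² = 156.1 cm^2
Rod-side annular area A_ann = π/4 × (14.1² − 9.20²) = 89.67 cm^2
t_ext = A_cap·L/Q = 2.680 s
t_ret = A_ann·L/Q = 1.539 s
t_cycle = t_ext + t_ret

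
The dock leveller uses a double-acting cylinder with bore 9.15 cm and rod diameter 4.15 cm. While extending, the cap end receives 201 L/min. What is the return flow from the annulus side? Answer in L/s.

Q_out ≈ 2.66 L/s

Cap-side area A_cap = π/4 × (9.15 cm)² = 65.76 cm^2
Rod-side annular area A_ann = π/4 × (9.15² − 4.15²) = 52.23 cm^2
Piston speed v = Q_in/A_cap; rod-end outflow Q_out = v × A_ann = Q_in × A_ann/A_cap.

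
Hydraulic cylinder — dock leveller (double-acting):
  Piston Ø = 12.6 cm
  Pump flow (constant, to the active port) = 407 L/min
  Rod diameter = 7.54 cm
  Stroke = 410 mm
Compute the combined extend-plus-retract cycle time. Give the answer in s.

t ≈ 1.24 s

Cap-side area A_cap = π/4 × (12.6 cm)² = 124.7 cm^2
Rod-side annular area A_ann = π/4 × (12.6² − 7.54²) = 80.04 cm^2
t_ext = A_cap·L/Q = 0.7537 s
t_ret = A_ann·L/Q = 0.4838 s
t_cycle = t_ext + t_ret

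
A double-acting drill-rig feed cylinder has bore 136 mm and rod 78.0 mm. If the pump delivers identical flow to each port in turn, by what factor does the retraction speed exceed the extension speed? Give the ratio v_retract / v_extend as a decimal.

v_ret/v_ext ≈ 1.49

Cap-side area A_cap = π/4 × (136 mm)² = 14530 mm^2
Rod-side annular area A_ann = π/4 × (136² − 78.0²) = 9748 mm^2
For equal Q, v ∝ 1/A, so v_ret/v_ext = A_cap/A_ann.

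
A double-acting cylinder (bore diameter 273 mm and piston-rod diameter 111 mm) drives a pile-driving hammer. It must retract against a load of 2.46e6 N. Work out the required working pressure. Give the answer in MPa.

Rod-side annular area A_ann = π/4 × (273² − 111²) = 48860 mm^2
Retraction: pressure acts on the annular area.
P = F / A = 2.46e6 N / A

P ≈ 50.3 MPa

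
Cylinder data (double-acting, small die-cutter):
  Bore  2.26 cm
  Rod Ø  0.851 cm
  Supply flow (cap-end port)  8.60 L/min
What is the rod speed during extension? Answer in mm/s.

Cap-side area A_cap = π/4 × (2.26 cm)² = 4.011 cm^2
v = Q / A

v ≈ 357 mm/s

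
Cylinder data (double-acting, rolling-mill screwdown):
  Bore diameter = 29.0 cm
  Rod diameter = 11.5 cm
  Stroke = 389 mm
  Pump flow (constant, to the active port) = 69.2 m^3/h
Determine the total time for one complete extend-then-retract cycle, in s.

t ≈ 2.46 s

Cap-side area A_cap = π/4 × (29.0 cm)² = 660.5 cm^2
Rod-side annular area A_ann = π/4 × (29.0² − 11.5²) = 556.7 cm^2
t_ext = A_cap·L/Q = 1.337 s
t_ret = A_ann·L/Q = 1.126 s
t_cycle = t_ext + t_ret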